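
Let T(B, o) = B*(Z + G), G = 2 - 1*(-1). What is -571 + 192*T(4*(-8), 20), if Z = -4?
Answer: 5573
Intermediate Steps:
G = 3 (G = 2 + 1 = 3)
T(B, o) = -B (T(B, o) = B*(-4 + 3) = B*(-1) = -B)
-571 + 192*T(4*(-8), 20) = -571 + 192*(-4*(-8)) = -571 + 192*(-1*(-32)) = -571 + 192*32 = -571 + 6144 = 5573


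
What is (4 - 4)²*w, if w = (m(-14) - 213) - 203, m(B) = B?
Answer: 0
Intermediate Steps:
w = -430 (w = (-14 - 213) - 203 = -227 - 203 = -430)
(4 - 4)²*w = (4 - 4)²*(-430) = 0²*(-430) = 0*(-430) = 0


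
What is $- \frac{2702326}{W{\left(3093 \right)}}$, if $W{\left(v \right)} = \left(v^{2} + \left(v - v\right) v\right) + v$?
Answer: $- \frac{1351163}{4784871} \approx -0.28238$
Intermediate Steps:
$W{\left(v \right)} = v + v^{2}$ ($W{\left(v \right)} = \left(v^{2} + 0 v\right) + v = \left(v^{2} + 0\right) + v = v^{2} + v = v + v^{2}$)
$- \frac{2702326}{W{\left(3093 \right)}} = - \frac{2702326}{3093 \left(1 + 3093\right)} = - \frac{2702326}{3093 \cdot 3094} = - \frac{2702326}{9569742} = \left(-2702326\right) \frac{1}{9569742} = - \frac{1351163}{4784871}$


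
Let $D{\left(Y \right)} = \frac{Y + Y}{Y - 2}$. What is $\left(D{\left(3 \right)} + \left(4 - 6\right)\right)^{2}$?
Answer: $16$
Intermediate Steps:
$D{\left(Y \right)} = \frac{2 Y}{-2 + Y}$
$\left(D{\left(3 \right)} + \left(4 - 6\right)\right)^{2} = \left(2 \cdot 3 \frac{1}{-2 + 3} + \left(4 - 6\right)\right)^{2} = \left(2 \cdot 3 \cdot 1^{-1} - 2\right)^{2} = \left(2 \cdot 3 \cdot 1 - 2\right)^{2} = \left(6 - 2\right)^{2} = 4^{2} = 16$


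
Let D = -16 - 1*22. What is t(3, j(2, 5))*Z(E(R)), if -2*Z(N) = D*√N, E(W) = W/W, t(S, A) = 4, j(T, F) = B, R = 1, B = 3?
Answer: 76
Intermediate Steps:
D = -38 (D = -16 - 22 = -38)
j(T, F) = 3
E(W) = 1
Z(N) = 19*√N (Z(N) = -(-19)*√N = 19*√N)
t(3, j(2, 5))*Z(E(R)) = 4*(19*√1) = 4*(19*1) = 4*19 = 76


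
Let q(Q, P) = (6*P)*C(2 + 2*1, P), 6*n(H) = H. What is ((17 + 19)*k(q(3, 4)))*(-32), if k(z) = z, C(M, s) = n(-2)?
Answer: 9216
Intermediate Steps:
n(H) = H/6
C(M, s) = -⅓ (C(M, s) = (⅙)*(-2) = -⅓)
q(Q, P) = -2*P (q(Q, P) = (6*P)*(-⅓) = -2*P)
((17 + 19)*k(q(3, 4)))*(-32) = ((17 + 19)*(-2*4))*(-32) = (36*(-8))*(-32) = -288*(-32) = 9216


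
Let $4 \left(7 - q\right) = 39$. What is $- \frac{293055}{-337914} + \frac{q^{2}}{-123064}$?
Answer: $\frac{96165240121}{110893462656} \approx 0.86719$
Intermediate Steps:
$q = - \frac{11}{4}$ ($q = 7 - \frac{39}{4} = - \frac{11}{4} \approx -2.75$)
$- \frac{293055}{-337914} + \frac{q^{2}}{-123064} = - \frac{293055}{-337914} + \frac{\left(- \frac{11}{4}\right)^{2}}{-123064} = \left(-293055\right) \left(- \frac{1}{337914}\right) + \frac{121}{16} \left(- \frac{1}{123064}\right) = \frac{97685}{112638} - \frac{121}{1969024} = \frac{96165240121}{110893462656}$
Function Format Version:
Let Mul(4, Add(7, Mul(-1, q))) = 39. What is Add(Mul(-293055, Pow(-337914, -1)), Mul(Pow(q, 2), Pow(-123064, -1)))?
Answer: Rational(96165240121, 110893462656) ≈ 0.86719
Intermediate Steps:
q = Rational(-11, 4) (q = Add(7, Mul(Rational(-1, 4), 39)) = Add(7, Rational(-39, 4)) = Rational(-11, 4) ≈ -2.7500)
Add(Mul(-293055, Pow(-337914, -1)), Mul(Pow(q, 2), Pow(-123064, -1))) = Add(Mul(-293055, Pow(-337914, -1)), Mul(Pow(Rational(-11, 4), 2), Pow(-123064, -1))) = Add(Mul(-293055, Rational(-1, 337914)), Mul(Rational(121, 16), Rational(-1, 123064))) = Add(Rational(97685, 112638), Rational(-121, 1969024)) = Rational(96165240121, 110893462656)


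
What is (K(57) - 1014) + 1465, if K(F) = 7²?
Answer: 500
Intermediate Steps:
K(F) = 49
(K(57) - 1014) + 1465 = (49 - 1014) + 1465 = -965 + 1465 = 500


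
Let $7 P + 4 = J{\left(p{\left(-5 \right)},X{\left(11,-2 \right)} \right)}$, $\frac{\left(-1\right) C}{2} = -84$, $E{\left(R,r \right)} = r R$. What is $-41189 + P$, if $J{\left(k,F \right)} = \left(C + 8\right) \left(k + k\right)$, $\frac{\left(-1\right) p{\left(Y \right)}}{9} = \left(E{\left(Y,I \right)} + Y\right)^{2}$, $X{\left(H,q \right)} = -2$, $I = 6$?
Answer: $- \frac{4169127}{7} \approx -5.9559 \cdot 10^{5}$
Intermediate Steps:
$E{\left(R,r \right)} = R r$
$C = 168$ ($C = \left(-2\right) \left(-84\right) = 168$)
$p{\left(Y \right)} = - 441 Y^{2}$ ($p{\left(Y \right)} = - 9 \left(Y 6 + Y\right)^{2} = - 9 \left(6 Y + Y\right)^{2} = - 9 \left(7 Y\right)^{2} = - 9 \cdot 49 Y^{2} = - 441 Y^{2}$)
$J{\left(k,F \right)} = 352 k$ ($J{\left(k,F \right)} = \left(168 + 8\right) \left(k + k\right) = 176 \cdot 2 k = 352 k$)
$P = - \frac{3880804}{7}$ ($P = - \frac{4}{7} + \frac{352 \left(- 441 \left(-5\right)^{2}\right)}{7} = - \frac{4}{7} + \frac{352 \left(\left(-441\right) 25\right)}{7} = - \frac{4}{7} + \frac{352 \left(-11025\right)}{7} = - \frac{4}{7} + \frac{1}{7} \left(-3880800\right) = - \frac{4}{7} - 554400 = - \frac{3880804}{7} \approx -5.544 \cdot 10^{5}$)
$-41189 + P = -41189 - \frac{3880804}{7} = - \frac{4169127}{7}$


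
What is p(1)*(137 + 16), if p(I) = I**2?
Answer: 153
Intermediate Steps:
p(1)*(137 + 16) = 1**2*(137 + 16) = 1*153 = 153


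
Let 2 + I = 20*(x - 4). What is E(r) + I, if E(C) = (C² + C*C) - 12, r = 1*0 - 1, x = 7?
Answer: 48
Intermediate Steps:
r = -1 (r = 0 - 1 = -1)
I = 58 (I = -2 + 20*(7 - 4) = -2 + 20*3 = -2 + 60 = 58)
E(C) = -12 + 2*C² (E(C) = (C² + C²) - 12 = 2*C² - 12 = -12 + 2*C²)
E(r) + I = (-12 + 2*(-1)²) + 58 = (-12 + 2*1) + 58 = (-12 + 2) + 58 = -10 + 58 = 48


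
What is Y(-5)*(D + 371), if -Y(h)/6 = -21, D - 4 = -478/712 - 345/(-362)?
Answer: 1523444013/32218 ≈ 47286.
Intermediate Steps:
D = 275895/64436 (D = 4 + (-478/712 - 345/(-362)) = 4 + (-478*1/712 - 345*(-1/362)) = 4 + (-239/356 + 345/362) = 4 + 18151/64436 = 275895/64436 ≈ 4.2817)
Y(h) = 126 (Y(h) = -6*(-21) = 126)
Y(-5)*(D + 371) = 126*(275895/64436 + 371) = 126*(24181651/64436) = 1523444013/32218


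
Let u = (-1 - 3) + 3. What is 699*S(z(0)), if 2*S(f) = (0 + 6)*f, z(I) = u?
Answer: -2097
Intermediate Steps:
u = -1 (u = -4 + 3 = -1)
z(I) = -1
S(f) = 3*f (S(f) = ((0 + 6)*f)/2 = (6*f)/2 = 3*f)
699*S(z(0)) = 699*(3*(-1)) = 699*(-3) = -2097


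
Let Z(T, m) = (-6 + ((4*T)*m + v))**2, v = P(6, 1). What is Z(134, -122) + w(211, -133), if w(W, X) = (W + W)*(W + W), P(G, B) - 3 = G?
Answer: 4275899405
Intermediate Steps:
P(G, B) = 3 + G
w(W, X) = 4*W**2 (w(W, X) = (2*W)*(2*W) = 4*W**2)
v = 9 (v = 3 + 6 = 9)
Z(T, m) = (3 + 4*T*m)**2 (Z(T, m) = (-6 + ((4*T)*m + 9))**2 = (-6 + (4*T*m + 9))**2 = (-6 + (9 + 4*T*m))**2 = (3 + 4*T*m)**2)
Z(134, -122) + w(211, -133) = (3 + 4*134*(-122))**2 + 4*211**2 = (3 - 65392)**2 + 4*44521 = (-65389)**2 + 178084 = 4275721321 + 178084 = 4275899405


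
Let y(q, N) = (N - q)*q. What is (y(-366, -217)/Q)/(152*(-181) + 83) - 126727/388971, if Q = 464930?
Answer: -269345514801446/826729658157645 ≈ -0.32580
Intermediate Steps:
y(q, N) = q*(N - q)
(y(-366, -217)/Q)/(152*(-181) + 83) - 126727/388971 = (-366*(-217 - 1*(-366))/464930)/(152*(-181) + 83) - 126727/388971 = (-366*(-217 + 366)*(1/464930))/(-27512 + 83) - 126727*1/388971 = (-366*149*(1/464930))/(-27429) - 126727/388971 = -54534*1/464930*(-1/27429) - 126727/388971 = -27267/232465*(-1/27429) - 126727/388971 = 9089/2125427495 - 126727/388971 = -269345514801446/826729658157645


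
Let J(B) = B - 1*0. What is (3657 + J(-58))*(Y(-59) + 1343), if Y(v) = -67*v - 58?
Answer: 18851562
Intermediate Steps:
J(B) = B (J(B) = B + 0 = B)
Y(v) = -58 - 67*v
(3657 + J(-58))*(Y(-59) + 1343) = (3657 - 58)*((-58 - 67*(-59)) + 1343) = 3599*((-58 + 3953) + 1343) = 3599*(3895 + 1343) = 3599*5238 = 18851562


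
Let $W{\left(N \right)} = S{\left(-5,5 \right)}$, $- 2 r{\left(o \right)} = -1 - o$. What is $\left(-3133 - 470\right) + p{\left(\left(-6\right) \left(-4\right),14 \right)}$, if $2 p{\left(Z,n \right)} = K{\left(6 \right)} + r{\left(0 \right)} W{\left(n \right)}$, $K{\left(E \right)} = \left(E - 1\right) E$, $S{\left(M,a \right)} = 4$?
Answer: $-3587$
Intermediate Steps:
$r{\left(o \right)} = \frac{1}{2} + \frac{o}{2}$ ($r{\left(o \right)} = - \frac{-1 - o}{2} = \frac{1}{2} + \frac{o}{2}$)
$W{\left(N \right)} = 4$
$K{\left(E \right)} = E \left(-1 + E\right)$ ($K{\left(E \right)} = \left(-1 + E\right) E = E \left(-1 + E\right)$)
$p{\left(Z,n \right)} = 16$ ($p{\left(Z,n \right)} = \frac{6 \left(-1 + 6\right) + \left(\frac{1}{2} + \frac{1}{2} \cdot 0\right) 4}{2} = \frac{6 \cdot 5 + \left(\frac{1}{2} + 0\right) 4}{2} = \frac{30 + \frac{1}{2} \cdot 4}{2} = \frac{30 + 2}{2} = \frac{1}{2} \cdot 32 = 16$)
$\left(-3133 - 470\right) + p{\left(\left(-6\right) \left(-4\right),14 \right)} = \left(-3133 - 470\right) + 16 = -3603 + 16 = -3587$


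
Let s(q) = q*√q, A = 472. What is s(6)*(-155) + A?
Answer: 472 - 930*√6 ≈ -1806.0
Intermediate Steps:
s(q) = q^(3/2)
s(6)*(-155) + A = 6^(3/2)*(-155) + 472 = (6*√6)*(-155) + 472 = -930*√6 + 472 = 472 - 930*√6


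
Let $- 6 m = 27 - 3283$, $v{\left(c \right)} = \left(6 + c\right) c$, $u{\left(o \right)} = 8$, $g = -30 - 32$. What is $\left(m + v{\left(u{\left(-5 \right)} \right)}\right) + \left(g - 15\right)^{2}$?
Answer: $\frac{19751}{3} \approx 6583.7$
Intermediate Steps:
$g = -62$
$v{\left(c \right)} = c \left(6 + c\right)$
$m = \frac{1628}{3}$ ($m = - \frac{27 - 3283}{6} = \left(- \frac{1}{6}\right) \left(-3256\right) = \frac{1628}{3} \approx 542.67$)
$\left(m + v{\left(u{\left(-5 \right)} \right)}\right) + \left(g - 15\right)^{2} = \left(\frac{1628}{3} + 8 \left(6 + 8\right)\right) + \left(-62 - 15\right)^{2} = \left(\frac{1628}{3} + 8 \cdot 14\right) + \left(-77\right)^{2} = \left(\frac{1628}{3} + 112\right) + 5929 = \frac{1964}{3} + 5929 = \frac{19751}{3}$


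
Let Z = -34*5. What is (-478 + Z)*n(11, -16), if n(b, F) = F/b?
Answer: 10368/11 ≈ 942.54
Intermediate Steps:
Z = -170
(-478 + Z)*n(11, -16) = (-478 - 170)*(-16/11) = -(-10368)/11 = -648*(-16/11) = 10368/11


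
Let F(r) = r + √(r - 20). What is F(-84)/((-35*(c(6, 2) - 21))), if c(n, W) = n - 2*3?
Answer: -4/35 + 2*I*√26/735 ≈ -0.11429 + 0.013875*I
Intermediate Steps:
c(n, W) = -6 + n (c(n, W) = n - 6 = -6 + n)
F(r) = r + √(-20 + r)
F(-84)/((-35*(c(6, 2) - 21))) = (-84 + √(-20 - 84))/((-35*((-6 + 6) - 21))) = (-84 + √(-104))/((-35*(0 - 21))) = (-84 + 2*I*√26)/((-35*(-21))) = (-84 + 2*I*√26)/735 = (-84 + 2*I*√26)*(1/735) = -4/35 + 2*I*√26/735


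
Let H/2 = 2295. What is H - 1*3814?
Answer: 776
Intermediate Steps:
H = 4590 (H = 2*2295 = 4590)
H - 1*3814 = 4590 - 1*3814 = 4590 - 3814 = 776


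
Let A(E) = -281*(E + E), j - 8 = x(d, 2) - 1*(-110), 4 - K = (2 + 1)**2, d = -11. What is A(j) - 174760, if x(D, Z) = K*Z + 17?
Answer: -245010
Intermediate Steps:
K = -5 (K = 4 - (2 + 1)**2 = 4 - 1*3**2 = 4 - 1*9 = 4 - 9 = -5)
x(D, Z) = 17 - 5*Z (x(D, Z) = -5*Z + 17 = 17 - 5*Z)
j = 125 (j = 8 + ((17 - 5*2) - 1*(-110)) = 8 + ((17 - 10) + 110) = 8 + (7 + 110) = 8 + 117 = 125)
A(E) = -562*E
A(j) - 174760 = -562*125 - 174760 = -70250 - 174760 = -245010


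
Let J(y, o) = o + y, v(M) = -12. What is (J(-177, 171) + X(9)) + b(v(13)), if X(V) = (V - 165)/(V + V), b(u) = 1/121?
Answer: -5321/363 ≈ -14.658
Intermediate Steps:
b(u) = 1/121
X(V) = (-165 + V)/(2*V) (X(V) = (-165 + V)/((2*V)) = (1/(2*V))*(-165 + V) = (-165 + V)/(2*V))
(J(-177, 171) + X(9)) + b(v(13)) = ((171 - 177) + (1/2)*(-165 + 9)/9) + 1/121 = (-6 + (1/2)*(1/9)*(-156)) + 1/121 = (-6 - 26/3) + 1/121 = -44/3 + 1/121 = -5321/363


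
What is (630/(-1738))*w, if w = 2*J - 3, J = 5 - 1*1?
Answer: -1575/869 ≈ -1.8124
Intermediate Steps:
J = 4 (J = 5 - 1 = 4)
w = 5 (w = 2*4 - 3 = 8 - 3 = 5)
(630/(-1738))*w = (630/(-1738))*5 = (630*(-1/1738))*5 = -315/869*5 = -1575/869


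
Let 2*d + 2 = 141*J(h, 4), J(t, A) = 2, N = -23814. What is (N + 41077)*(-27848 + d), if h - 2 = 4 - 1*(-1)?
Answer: -478323204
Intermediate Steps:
h = 7 (h = 2 + (4 - 1*(-1)) = 2 + (4 + 1) = 2 + 5 = 7)
d = 140 (d = -1 + (141*2)/2 = -1 + (½)*282 = -1 + 141 = 140)
(N + 41077)*(-27848 + d) = (-23814 + 41077)*(-27848 + 140) = 17263*(-27708) = -478323204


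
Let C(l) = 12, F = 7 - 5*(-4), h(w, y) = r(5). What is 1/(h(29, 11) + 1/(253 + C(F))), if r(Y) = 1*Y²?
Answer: 265/6626 ≈ 0.039994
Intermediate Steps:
r(Y) = Y²
h(w, y) = 25 (h(w, y) = 5² = 25)
F = 27 (F = 7 + 20 = 27)
1/(h(29, 11) + 1/(253 + C(F))) = 1/(25 + 1/(253 + 12)) = 1/(25 + 1/265) = 1/(6626/265) = 265/6626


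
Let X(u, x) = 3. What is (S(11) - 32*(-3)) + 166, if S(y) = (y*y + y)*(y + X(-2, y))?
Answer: 2110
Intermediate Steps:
S(y) = (3 + y)*(y + y²) (S(y) = (y*y + y)*(y + 3) = (y² + y)*(3 + y) = (y + y²)*(3 + y) = (3 + y)*(y + y²))
(S(11) - 32*(-3)) + 166 = (11*(3 + 11² + 4*11) - 32*(-3)) + 166 = (11*(3 + 121 + 44) + 96) + 166 = (11*168 + 96) + 166 = (1848 + 96) + 166 = 1944 + 166 = 2110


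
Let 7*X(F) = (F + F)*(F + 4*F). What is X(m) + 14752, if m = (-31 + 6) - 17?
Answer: 17272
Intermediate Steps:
m = -42 (m = -25 - 17 = -42)
X(F) = 10*F**2/7 (X(F) = ((F + F)*(F + 4*F))/7 = ((2*F)*(5*F))/7 = (10*F**2)/7 = 10*F**2/7)
X(m) + 14752 = (10/7)*(-42)**2 + 14752 = (10/7)*1764 + 14752 = 2520 + 14752 = 17272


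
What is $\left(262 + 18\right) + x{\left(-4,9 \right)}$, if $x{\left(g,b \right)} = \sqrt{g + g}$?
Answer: $280 + 2 i \sqrt{2} \approx 280.0 + 2.8284 i$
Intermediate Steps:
$x{\left(g,b \right)} = \sqrt{2} \sqrt{g}$ ($x{\left(g,b \right)} = \sqrt{2 g} = \sqrt{2} \sqrt{g}$)
$\left(262 + 18\right) + x{\left(-4,9 \right)} = \left(262 + 18\right) + \sqrt{2} \sqrt{-4} = 280 + \sqrt{2} \cdot 2 i = 280 + 2 i \sqrt{2}$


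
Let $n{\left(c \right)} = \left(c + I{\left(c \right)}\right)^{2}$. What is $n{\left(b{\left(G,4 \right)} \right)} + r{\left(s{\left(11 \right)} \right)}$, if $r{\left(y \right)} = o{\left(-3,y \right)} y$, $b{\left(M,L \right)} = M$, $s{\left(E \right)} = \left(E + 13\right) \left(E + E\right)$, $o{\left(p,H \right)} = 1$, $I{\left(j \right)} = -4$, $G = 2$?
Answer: $532$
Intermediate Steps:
$s{\left(E \right)} = 2 E \left(13 + E\right)$ ($s{\left(E \right)} = \left(13 + E\right) 2 E = 2 E \left(13 + E\right)$)
$n{\left(c \right)} = \left(-4 + c\right)^{2}$ ($n{\left(c \right)} = \left(c - 4\right)^{2} = \left(-4 + c\right)^{2}$)
$r{\left(y \right)} = y$ ($r{\left(y \right)} = 1 y = y$)
$n{\left(b{\left(G,4 \right)} \right)} + r{\left(s{\left(11 \right)} \right)} = \left(-4 + 2\right)^{2} + 2 \cdot 11 \left(13 + 11\right) = \left(-2\right)^{2} + 2 \cdot 11 \cdot 24 = 4 + 528 = 532$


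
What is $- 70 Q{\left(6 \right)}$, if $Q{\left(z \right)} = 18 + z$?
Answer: $-1680$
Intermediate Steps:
$- 70 Q{\left(6 \right)} = - 70 \left(18 + 6\right) = \left(-70\right) 24 = -1680$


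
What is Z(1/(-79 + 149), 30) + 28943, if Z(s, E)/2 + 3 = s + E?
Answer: 1014896/35 ≈ 28997.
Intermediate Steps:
Z(s, E) = -6 + 2*E + 2*s (Z(s, E) = -6 + 2*(s + E) = -6 + 2*(E + s) = -6 + (2*E + 2*s) = -6 + 2*E + 2*s)
Z(1/(-79 + 149), 30) + 28943 = (-6 + 2*30 + 2/(-79 + 149)) + 28943 = (-6 + 60 + 2/70) + 28943 = (-6 + 60 + 2*(1/70)) + 28943 = (-6 + 60 + 1/35) + 28943 = 1891/35 + 28943 = 1014896/35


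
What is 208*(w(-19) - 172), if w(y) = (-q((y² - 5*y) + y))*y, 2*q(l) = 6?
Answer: -23920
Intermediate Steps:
q(l) = 3 (q(l) = (½)*6 = 3)
w(y) = -3*y (w(y) = (-1*3)*y = -3*y)
208*(w(-19) - 172) = 208*(-3*(-19) - 172) = 208*(57 - 172) = 208*(-115) = -23920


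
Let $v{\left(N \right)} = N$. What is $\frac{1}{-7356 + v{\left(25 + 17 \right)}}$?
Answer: $- \frac{1}{7314} \approx -0.00013672$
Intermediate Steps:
$\frac{1}{-7356 + v{\left(25 + 17 \right)}} = \frac{1}{-7356 + \left(25 + 17\right)} = \frac{1}{-7356 + 42} = \frac{1}{-7314} = - \frac{1}{7314}$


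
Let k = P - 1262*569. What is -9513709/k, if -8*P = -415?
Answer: 76109672/5744209 ≈ 13.250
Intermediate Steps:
P = 415/8 (P = -⅛*(-415) = 415/8 ≈ 51.875)
k = -5744209/8 (k = 415/8 - 1262*569 = 415/8 - 718078 = -5744209/8 ≈ -7.1803e+5)
-9513709/k = -9513709/(-5744209/8) = -9513709*(-8/5744209) = 76109672/5744209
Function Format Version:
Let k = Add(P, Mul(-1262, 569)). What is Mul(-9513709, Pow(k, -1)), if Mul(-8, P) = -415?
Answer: Rational(76109672, 5744209) ≈ 13.250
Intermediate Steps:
P = Rational(415, 8) (P = Mul(Rational(-1, 8), -415) = Rational(415, 8) ≈ 51.875)
k = Rational(-5744209, 8) (k = Add(Rational(415, 8), Mul(-1262, 569)) = Add(Rational(415, 8), -718078) = Rational(-5744209, 8) ≈ -7.1803e+5)
Mul(-9513709, Pow(k, -1)) = Mul(-9513709, Pow(Rational(-5744209, 8), -1)) = Mul(-9513709, Rational(-8, 5744209)) = Rational(76109672, 5744209)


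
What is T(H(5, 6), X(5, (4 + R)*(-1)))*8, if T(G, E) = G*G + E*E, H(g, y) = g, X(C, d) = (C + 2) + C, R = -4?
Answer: 1352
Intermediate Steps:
X(C, d) = 2 + 2*C (X(C, d) = (2 + C) + C = 2 + 2*C)
T(G, E) = E² + G² (T(G, E) = G² + E² = E² + G²)
T(H(5, 6), X(5, (4 + R)*(-1)))*8 = ((2 + 2*5)² + 5²)*8 = ((2 + 10)² + 25)*8 = (12² + 25)*8 = (144 + 25)*8 = 169*8 = 1352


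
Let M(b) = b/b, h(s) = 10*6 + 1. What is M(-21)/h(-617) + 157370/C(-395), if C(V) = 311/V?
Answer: -3791829839/18971 ≈ -1.9988e+5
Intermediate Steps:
h(s) = 61 (h(s) = 60 + 1 = 61)
M(b) = 1
M(-21)/h(-617) + 157370/C(-395) = 1/61 + 157370/((311/(-395))) = 1*(1/61) + 157370/((311*(-1/395))) = 1/61 + 157370/(-311/395) = 1/61 + 157370*(-395/311) = 1/61 - 62161150/311 = -3791829839/18971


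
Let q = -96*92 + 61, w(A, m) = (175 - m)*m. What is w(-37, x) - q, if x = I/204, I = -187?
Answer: 1239803/144 ≈ 8609.8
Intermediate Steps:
x = -11/12 (x = -187/204 = -187*1/204 = -11/12 ≈ -0.91667)
w(A, m) = m*(175 - m)
q = -8771 (q = -8832 + 61 = -8771)
w(-37, x) - q = -11*(175 - 1*(-11/12))/12 - 1*(-8771) = -11*(175 + 11/12)/12 + 8771 = -11/12*2111/12 + 8771 = -23221/144 + 8771 = 1239803/144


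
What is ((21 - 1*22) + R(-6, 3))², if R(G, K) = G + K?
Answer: 16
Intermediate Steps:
((21 - 1*22) + R(-6, 3))² = ((21 - 1*22) + (-6 + 3))² = ((21 - 22) - 3)² = (-1 - 3)² = (-4)² = 16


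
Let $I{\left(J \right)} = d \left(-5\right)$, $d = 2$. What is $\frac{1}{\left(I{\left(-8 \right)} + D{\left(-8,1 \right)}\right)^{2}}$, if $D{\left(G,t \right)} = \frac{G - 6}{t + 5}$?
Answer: $\frac{9}{1369} \approx 0.0065741$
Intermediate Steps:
$D{\left(G,t \right)} = \frac{-6 + G}{5 + t}$
$I{\left(J \right)} = -10$ ($I{\left(J \right)} = 2 \left(-5\right) = -10$)
$\frac{1}{\left(I{\left(-8 \right)} + D{\left(-8,1 \right)}\right)^{2}} = \frac{1}{\left(-10 + \frac{-6 - 8}{5 + 1}\right)^{2}} = \frac{1}{\left(-10 + \frac{1}{6} \left(-14\right)\right)^{2}} = \frac{1}{\left(-10 - \frac{7}{3}\right)^{2}} = \frac{1}{\left(- \frac{37}{3}\right)^{2}} = \frac{1}{\frac{1369}{9}} = \frac{9}{1369}$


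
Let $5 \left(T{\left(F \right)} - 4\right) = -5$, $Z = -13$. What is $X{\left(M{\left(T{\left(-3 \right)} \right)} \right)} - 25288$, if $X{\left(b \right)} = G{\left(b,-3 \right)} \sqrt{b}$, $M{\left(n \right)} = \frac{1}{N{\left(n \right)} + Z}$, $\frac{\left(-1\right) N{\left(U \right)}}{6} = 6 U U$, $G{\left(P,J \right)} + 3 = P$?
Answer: $-25288 - \frac{1012 i \sqrt{337}}{113569} \approx -25288.0 - 0.16358 i$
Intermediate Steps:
$G{\left(P,J \right)} = -3 + P$
$N{\left(U \right)} = - 36 U^{2}$ ($N{\left(U \right)} = - 6 \cdot 6 U U = - 6 \cdot 6 U^{2} = - 36 U^{2}$)
$T{\left(F \right)} = 3$ ($T{\left(F \right)} = 4 + \frac{1}{5} \left(-5\right) = 4 - 1 = 3$)
$M{\left(n \right)} = \frac{1}{-13 - 36 n^{2}}$ ($M{\left(n \right)} = \frac{1}{- 36 n^{2} - 13} = \frac{1}{-13 - 36 n^{2}}$)
$X{\left(b \right)} = \sqrt{b} \left(-3 + b\right)$ ($X{\left(b \right)} = \left(-3 + b\right) \sqrt{b} = \sqrt{b} \left(-3 + b\right)$)
$X{\left(M{\left(T{\left(-3 \right)} \right)} \right)} - 25288 = \sqrt{- \frac{1}{13 + 36 \cdot 3^{2}}} \left(-3 - \frac{1}{13 + 36 \cdot 3^{2}}\right) - 25288 = \sqrt{- \frac{1}{13 + 36 \cdot 9}} \left(-3 - \frac{1}{13 + 36 \cdot 9}\right) - 25288 = \sqrt{- \frac{1}{13 + 324}} \left(-3 - \frac{1}{13 + 324}\right) - 25288 = \sqrt{- \frac{1}{337}} \left(-3 - \frac{1}{337}\right) - 25288 = \frac{i \sqrt{337}}{337} \left(- \frac{1012}{337}\right) - 25288 = - \frac{1012 i \sqrt{337}}{113569} - 25288 = -25288 - \frac{1012 i \sqrt{337}}{113569}$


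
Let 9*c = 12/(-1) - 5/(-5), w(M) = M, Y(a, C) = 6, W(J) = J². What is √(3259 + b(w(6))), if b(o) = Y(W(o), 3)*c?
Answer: √29265/3 ≈ 57.023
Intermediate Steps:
c = -11/9 (c = (12/(-1) - 5/(-5))/9 = (12*(-1) - 5*(-⅕))/9 = (-12 + 1)/9 = (⅑)*(-11) = -11/9 ≈ -1.2222)
b(o) = -22/3 (b(o) = 6*(-11/9) = -22/3)
√(3259 + b(w(6))) = √(3259 - 22/3) = √(9755/3) = √29265/3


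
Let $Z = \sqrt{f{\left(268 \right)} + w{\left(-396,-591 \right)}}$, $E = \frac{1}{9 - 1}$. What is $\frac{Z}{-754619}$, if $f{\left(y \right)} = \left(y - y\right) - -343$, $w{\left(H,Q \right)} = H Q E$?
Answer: $- \frac{\sqrt{118390}}{1509238} \approx -0.00022798$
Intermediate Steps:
$E = \frac{1}{8} \approx 0.125$
$w{\left(H,Q \right)} = \frac{H Q}{8}$ ($w{\left(H,Q \right)} = H Q \frac{1}{8} = \frac{H Q}{8}$)
$f{\left(y \right)} = 343$ ($f{\left(y \right)} = 0 + 343 = 343$)
$Z = \frac{\sqrt{118390}}{2}$ ($Z = \sqrt{343 + \frac{1}{8} \left(-396\right) \left(-591\right)} = \sqrt{343 + \frac{58509}{2}} = \sqrt{\frac{59195}{2}} = \frac{\sqrt{118390}}{2} \approx 172.04$)
$\frac{Z}{-754619} = \frac{\frac{1}{2} \sqrt{118390}}{-754619} = \frac{\sqrt{118390}}{2} \left(- \frac{1}{754619}\right) = - \frac{\sqrt{118390}}{1509238}$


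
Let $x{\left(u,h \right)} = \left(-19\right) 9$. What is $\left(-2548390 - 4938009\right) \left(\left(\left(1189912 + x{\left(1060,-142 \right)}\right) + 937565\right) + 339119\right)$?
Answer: $-18464641653575$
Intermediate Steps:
$x{\left(u,h \right)} = -171$
$\left(-2548390 - 4938009\right) \left(\left(\left(1189912 + x{\left(1060,-142 \right)}\right) + 937565\right) + 339119\right) = \left(-2548390 - 4938009\right) \left(\left(\left(1189912 - 171\right) + 937565\right) + 339119\right) = - 7486399 \left(\left(1189741 + 937565\right) + 339119\right) = - 7486399 \left(2127306 + 339119\right) = \left(-7486399\right) 2466425 = -18464641653575$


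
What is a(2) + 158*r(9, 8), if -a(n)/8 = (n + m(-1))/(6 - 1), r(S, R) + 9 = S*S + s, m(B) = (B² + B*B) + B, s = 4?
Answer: 60016/5 ≈ 12003.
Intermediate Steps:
m(B) = B + 2*B² (m(B) = (B² + B²) + B = 2*B² + B = B + 2*B²)
r(S, R) = -5 + S² (r(S, R) = -9 + (S*S + 4) = -9 + (S² + 4) = -9 + (4 + S²) = -5 + S²)
a(n) = -8/5 - 8*n/5 (a(n) = -8*(n - (1 + 2*(-1)))/(6 - 1) = -8*(n - (1 - 2))/5 = -8*(n - 1*(-1))/5 = -8*(n + 1)/5 = -8*(1 + n)/5 = -8*(⅕ + n/5) = -8/5 - 8*n/5)
a(2) + 158*r(9, 8) = (-8/5 - 8/5*2) + 158*(-5 + 9²) = (-8/5 - 16/5) + 158*(-5 + 81) = -24/5 + 158*76 = -24/5 + 12008 = 60016/5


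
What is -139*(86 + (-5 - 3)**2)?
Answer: -20850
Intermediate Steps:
-139*(86 + (-5 - 3)**2) = -139*(86 + (-8)**2) = -139*(86 + 64) = -139*150 = -20850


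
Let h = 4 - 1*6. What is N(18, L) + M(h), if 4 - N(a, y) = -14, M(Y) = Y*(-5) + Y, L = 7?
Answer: 26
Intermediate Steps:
h = -2 (h = 4 - 6 = -2)
M(Y) = -4*Y (M(Y) = -5*Y + Y = -4*Y)
N(a, y) = 18 (N(a, y) = 4 - 1*(-14) = 4 + 14 = 18)
N(18, L) + M(h) = 18 - 4*(-2) = 18 + 8 = 26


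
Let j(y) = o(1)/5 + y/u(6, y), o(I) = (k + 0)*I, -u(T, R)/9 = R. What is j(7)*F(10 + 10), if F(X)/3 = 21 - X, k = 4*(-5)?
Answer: -37/3 ≈ -12.333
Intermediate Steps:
u(T, R) = -9*R
k = -20
o(I) = -20*I (o(I) = (-20 + 0)*I = -20*I)
F(X) = 63 - 3*X (F(X) = 3*(21 - X) = 63 - 3*X)
j(y) = -37/9 (j(y) = -20*1/5 + y/((-9*y)) = -20*⅕ + y*(-1/(9*y)) = -4 - ⅑ = -37/9)
j(7)*F(10 + 10) = -37*(63 - 3*(10 + 10))/9 = -37*(63 - 3*20)/9 = -37*(63 - 60)/9 = -37/9*3 = -37/3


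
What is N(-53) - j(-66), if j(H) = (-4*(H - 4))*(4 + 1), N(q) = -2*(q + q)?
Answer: -1188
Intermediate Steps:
N(q) = -4*q
j(H) = 80 - 20*H (j(H) = -4*(-4 + H)*5 = (16 - 4*H)*5 = 80 - 20*H)
N(-53) - j(-66) = -4*(-53) - (80 - 20*(-66)) = 212 - (80 + 1320) = 212 - 1*1400 = 212 - 1400 = -1188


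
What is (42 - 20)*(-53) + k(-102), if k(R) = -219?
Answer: -1385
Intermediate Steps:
(42 - 20)*(-53) + k(-102) = (42 - 20)*(-53) - 219 = 22*(-53) - 219 = -1166 - 219 = -1385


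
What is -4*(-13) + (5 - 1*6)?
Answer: 51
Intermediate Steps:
-4*(-13) + (5 - 1*6) = 52 + (5 - 6) = 52 - 1 = 51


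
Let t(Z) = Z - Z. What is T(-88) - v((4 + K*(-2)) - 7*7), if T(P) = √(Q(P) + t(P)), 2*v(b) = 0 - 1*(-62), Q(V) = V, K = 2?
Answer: -31 + 2*I*√22 ≈ -31.0 + 9.3808*I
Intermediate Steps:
t(Z) = 0
v(b) = 31 (v(b) = (0 - 1*(-62))/2 = (0 + 62)/2 = (½)*62 = 31)
T(P) = √P (T(P) = √(P + 0) = √P)
T(-88) - v((4 + K*(-2)) - 7*7) = √(-88) - 1*31 = 2*I*√22 - 31 = -31 + 2*I*√22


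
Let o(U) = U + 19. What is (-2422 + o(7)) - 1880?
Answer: -4276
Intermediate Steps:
o(U) = 19 + U
(-2422 + o(7)) - 1880 = (-2422 + (19 + 7)) - 1880 = (-2422 + 26) - 1880 = -2396 - 1880 = -4276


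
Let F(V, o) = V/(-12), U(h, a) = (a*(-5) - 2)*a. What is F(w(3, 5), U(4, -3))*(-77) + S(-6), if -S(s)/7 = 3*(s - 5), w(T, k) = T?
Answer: 1001/4 ≈ 250.25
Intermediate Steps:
U(h, a) = a*(-2 - 5*a) (U(h, a) = (-5*a - 2)*a = (-2 - 5*a)*a = a*(-2 - 5*a))
F(V, o) = -V/12 (F(V, o) = V*(-1/12) = -V/12)
S(s) = 105 - 21*s (S(s) = -21*(s - 5) = -21*(-5 + s) = -7*(-15 + 3*s) = 105 - 21*s)
F(w(3, 5), U(4, -3))*(-77) + S(-6) = -1/12*3*(-77) + (105 - 21*(-6)) = -¼*(-77) + (105 + 126) = 77/4 + 231 = 1001/4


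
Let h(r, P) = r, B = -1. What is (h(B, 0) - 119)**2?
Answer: 14400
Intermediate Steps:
(h(B, 0) - 119)**2 = (-1 - 119)**2 = (-120)**2 = 14400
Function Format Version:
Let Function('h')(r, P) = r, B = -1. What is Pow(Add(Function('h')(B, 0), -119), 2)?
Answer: 14400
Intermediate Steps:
Pow(Add(Function('h')(B, 0), -119), 2) = Pow(Add(-1, -119), 2) = Pow(-120, 2) = 14400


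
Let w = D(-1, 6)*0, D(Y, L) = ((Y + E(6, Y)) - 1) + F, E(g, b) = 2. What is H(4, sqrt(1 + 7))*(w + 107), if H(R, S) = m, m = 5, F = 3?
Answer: 535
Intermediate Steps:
D(Y, L) = 4 + Y (D(Y, L) = ((Y + 2) - 1) + 3 = ((2 + Y) - 1) + 3 = (1 + Y) + 3 = 4 + Y)
H(R, S) = 5
w = 0 (w = (4 - 1)*0 = 3*0 = 0)
H(4, sqrt(1 + 7))*(w + 107) = 5*(0 + 107) = 5*107 = 535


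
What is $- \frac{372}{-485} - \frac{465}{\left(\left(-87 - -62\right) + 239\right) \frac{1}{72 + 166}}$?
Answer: $- \frac{26797671}{51895} \approx -516.38$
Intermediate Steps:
$- \frac{372}{-485} - \frac{465}{\left(\left(-87 - -62\right) + 239\right) \frac{1}{72 + 166}} = \left(-372\right) \left(- \frac{1}{485}\right) - \frac{465}{\left(\left(-87 + 62\right) + 239\right) \frac{1}{238}} = \frac{372}{485} - \frac{465}{\left(-25 + 239\right) \frac{1}{238}} = \frac{372}{485} - \frac{465}{214 \cdot \frac{1}{238}} = \frac{372}{485} - \frac{465}{\frac{107}{119}} = \frac{372}{485} - \frac{55335}{107} = - \frac{26797671}{51895}$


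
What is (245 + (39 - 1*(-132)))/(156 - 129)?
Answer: 416/27 ≈ 15.407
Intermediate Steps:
(245 + (39 - 1*(-132)))/(156 - 129) = (245 + (39 + 132))/27 = (245 + 171)*(1/27) = 416*(1/27) = 416/27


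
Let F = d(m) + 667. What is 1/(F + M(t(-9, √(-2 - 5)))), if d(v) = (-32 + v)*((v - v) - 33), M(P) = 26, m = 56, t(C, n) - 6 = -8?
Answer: -1/99 ≈ -0.010101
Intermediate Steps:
t(C, n) = -2 (t(C, n) = 6 - 8 = -2)
d(v) = 1056 - 33*v (d(v) = (-32 + v)*(0 - 33) = (-32 + v)*(-33) = 1056 - 33*v)
F = -125 (F = (1056 - 33*56) + 667 = (1056 - 1848) + 667 = -792 + 667 = -125)
1/(F + M(t(-9, √(-2 - 5)))) = 1/(-125 + 26) = 1/(-99) = -1/99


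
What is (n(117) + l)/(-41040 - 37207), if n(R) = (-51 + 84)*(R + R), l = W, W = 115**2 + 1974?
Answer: -22921/78247 ≈ -0.29293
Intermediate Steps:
W = 15199 (W = 13225 + 1974 = 15199)
l = 15199
n(R) = 66*R (n(R) = 33*(2*R) = 66*R)
(n(117) + l)/(-41040 - 37207) = (66*117 + 15199)/(-41040 - 37207) = (7722 + 15199)/(-78247) = 22921*(-1/78247) = -22921/78247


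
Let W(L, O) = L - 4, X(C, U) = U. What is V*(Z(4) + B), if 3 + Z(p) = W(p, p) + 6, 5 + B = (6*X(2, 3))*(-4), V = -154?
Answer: 11396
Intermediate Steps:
W(L, O) = -4 + L
B = -77 (B = -5 + (6*3)*(-4) = -5 + 18*(-4) = -5 - 72 = -77)
Z(p) = -1 + p (Z(p) = -3 + ((-4 + p) + 6) = -3 + (2 + p) = -1 + p)
V*(Z(4) + B) = -154*((-1 + 4) - 77) = -154*(3 - 77) = -154*(-74) = 11396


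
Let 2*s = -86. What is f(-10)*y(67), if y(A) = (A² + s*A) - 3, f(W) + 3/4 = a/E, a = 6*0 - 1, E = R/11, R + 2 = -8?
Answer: 2247/4 ≈ 561.75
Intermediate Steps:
s = -43 (s = (½)*(-86) = -43)
R = -10 (R = -2 - 8 = -10)
E = -10/11 ≈ -0.90909
a = -1 (a = 0 - 1 = -1)
f(W) = 7/20 (f(W) = -¾ - 1/(-10/11) = -¾ - 1*(-11/10) = -¾ + 11/10 = 7/20)
y(A) = -3 + A² - 43*A (y(A) = (A² - 43*A) - 3 = -3 + A² - 43*A)
f(-10)*y(67) = 7*(-3 + 67² - 43*67)/20 = 7*(-3 + 4489 - 2881)/20 = (7/20)*1605 = 2247/4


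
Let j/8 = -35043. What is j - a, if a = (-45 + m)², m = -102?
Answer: -301953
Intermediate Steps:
a = 21609 (a = (-45 - 102)² = (-147)² = 21609)
j = -280344 (j = 8*(-35043) = -280344)
j - a = -280344 - 1*21609 = -280344 - 21609 = -301953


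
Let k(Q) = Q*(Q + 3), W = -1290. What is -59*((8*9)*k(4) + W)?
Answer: -42834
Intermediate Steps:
k(Q) = Q*(3 + Q)
-59*((8*9)*k(4) + W) = -59*((8*9)*(4*(3 + 4)) - 1290) = -59*(72*(4*7) - 1290) = -59*(72*28 - 1290) = -59*(2016 - 1290) = -59*726 = -42834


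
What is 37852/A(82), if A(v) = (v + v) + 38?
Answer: 18926/101 ≈ 187.39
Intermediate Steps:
A(v) = 38 + 2*v (A(v) = 2*v + 38 = 38 + 2*v)
37852/A(82) = 37852/(38 + 2*82) = 37852/(38 + 164) = 37852/202 = 37852*(1/202) = 18926/101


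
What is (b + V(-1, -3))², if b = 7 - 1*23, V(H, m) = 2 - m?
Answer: 121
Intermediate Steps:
b = -16 (b = 7 - 23 = -16)
(b + V(-1, -3))² = (-16 + (2 - 1*(-3)))² = (-16 + (2 + 3))² = (-16 + 5)² = (-11)² = 121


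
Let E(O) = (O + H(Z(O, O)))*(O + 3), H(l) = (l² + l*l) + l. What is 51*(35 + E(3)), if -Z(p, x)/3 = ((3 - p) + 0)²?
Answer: 2703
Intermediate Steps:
Z(p, x) = -3*(3 - p)² (Z(p, x) = -3*((3 - p) + 0)² = -3*(3 - p)²)
H(l) = l + 2*l² (H(l) = (l² + l²) + l = 2*l² + l = l + 2*l²)
E(O) = (3 + O)*(O - 3*(-3 + O)²*(1 - 6*(-3 + O)²)) (E(O) = (O + (-3*(-3 + O)²)*(1 + 2*(-3*(-3 + O)²)))*(O + 3) = (O + (-3*(-3 + O)²)*(1 - 6*(-3 + O)²))*(3 + O) = (O - 3*(-3 + O)²*(1 - 6*(-3 + O)²))*(3 + O) = (3 + O)*(O - 3*(-3 + O)²*(1 - 6*(-3 + O)²)))
51*(35 + E(3)) = 51*(35 + (4293 - 4344*3 - 162*3⁴ + 18*3⁵ + 321*3³ + 982*3²)) = 51*(35 + (4293 - 13032 - 162*81 + 18*243 + 321*27 + 982*9)) = 51*(35 + (4293 - 13032 - 13122 + 4374 + 8667 + 8838)) = 51*(35 + 18) = 51*53 = 2703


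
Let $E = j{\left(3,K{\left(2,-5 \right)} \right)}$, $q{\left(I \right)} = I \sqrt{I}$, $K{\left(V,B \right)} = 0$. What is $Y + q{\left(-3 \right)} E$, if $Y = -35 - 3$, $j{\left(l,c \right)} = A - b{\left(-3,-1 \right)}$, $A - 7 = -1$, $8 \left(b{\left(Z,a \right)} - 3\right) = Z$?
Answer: $-38 - \frac{81 i \sqrt{3}}{8} \approx -38.0 - 17.537 i$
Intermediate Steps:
$b{\left(Z,a \right)} = 3 + \frac{Z}{8}$
$A = 6$ ($A = 7 - 1 = 6$)
$q{\left(I \right)} = I^{\frac{3}{2}}$
$j{\left(l,c \right)} = \frac{27}{8}$ ($j{\left(l,c \right)} = 6 - \left(3 + \frac{1}{8} \left(-3\right)\right) = 6 - \left(3 - \frac{3}{8}\right) = 6 - \frac{21}{8} = \frac{27}{8}$)
$E = \frac{27}{8} \approx 3.375$
$Y = -38$
$Y + q{\left(-3 \right)} E = -38 + \left(-3\right)^{\frac{3}{2}} \cdot \frac{27}{8} = -38 + - 3 i \sqrt{3} \cdot \frac{27}{8} = -38 - \frac{81 i \sqrt{3}}{8}$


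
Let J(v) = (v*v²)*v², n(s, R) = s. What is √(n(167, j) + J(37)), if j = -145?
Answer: 2*√17336031 ≈ 8327.3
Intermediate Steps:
J(v) = v⁵ (J(v) = v³*v² = v⁵)
√(n(167, j) + J(37)) = √(167 + 37⁵) = √(167 + 69343957) = √69344124 = 2*√17336031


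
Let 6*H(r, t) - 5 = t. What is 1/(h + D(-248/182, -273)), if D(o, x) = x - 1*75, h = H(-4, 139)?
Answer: -1/324 ≈ -0.0030864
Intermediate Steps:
H(r, t) = ⅚ + t/6
h = 24 (h = ⅚ + (⅙)*139 = ⅚ + 139/6 = 24)
D(o, x) = -75 + x (D(o, x) = x - 75 = -75 + x)
1/(h + D(-248/182, -273)) = 1/(24 + (-75 - 273)) = 1/(24 - 348) = 1/(-324) = -1/324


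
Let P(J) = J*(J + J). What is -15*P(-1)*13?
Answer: -390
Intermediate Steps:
P(J) = 2*J² (P(J) = J*(2*J) = 2*J²)
-15*P(-1)*13 = -30*(-1)²*13 = -30*13 = -390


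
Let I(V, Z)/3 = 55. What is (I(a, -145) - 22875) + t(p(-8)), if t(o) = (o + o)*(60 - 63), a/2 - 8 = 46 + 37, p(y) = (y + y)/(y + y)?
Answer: -22716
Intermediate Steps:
p(y) = 1 (p(y) = (2*y)/((2*y)) = (2*y)*(1/(2*y)) = 1)
a = 182 (a = 16 + 2*(46 + 37) = 16 + 2*83 = 16 + 166 = 182)
I(V, Z) = 165 (I(V, Z) = 3*55 = 165)
t(o) = -6*o (t(o) = (2*o)*(-3) = -6*o)
(I(a, -145) - 22875) + t(p(-8)) = (165 - 22875) - 6*1 = -22710 - 6 = -22716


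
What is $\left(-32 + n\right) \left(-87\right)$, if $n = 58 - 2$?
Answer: $-2088$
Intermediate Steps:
$n = 56$ ($n = 58 - 2 = 56$)
$\left(-32 + n\right) \left(-87\right) = \left(-32 + 56\right) \left(-87\right) = 24 \left(-87\right) = -2088$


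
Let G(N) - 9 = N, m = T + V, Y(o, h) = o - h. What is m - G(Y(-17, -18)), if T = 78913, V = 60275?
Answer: 139178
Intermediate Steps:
m = 139188 (m = 78913 + 60275 = 139188)
G(N) = 9 + N
m - G(Y(-17, -18)) = 139188 - (9 + (-17 - 1*(-18))) = 139188 - (9 + (-17 + 18)) = 139188 - (9 + 1) = 139188 - 1*10 = 139188 - 10 = 139178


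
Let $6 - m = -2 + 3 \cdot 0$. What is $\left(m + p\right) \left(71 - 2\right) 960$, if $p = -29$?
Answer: $-1391040$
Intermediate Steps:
$m = 8$ ($m = 6 - \left(-2 + 3 \cdot 0\right) = 6 - \left(-2 + 0\right) = 6 - -2 = 6 + 2 = 8$)
$\left(m + p\right) \left(71 - 2\right) 960 = \left(8 - 29\right) \left(71 - 2\right) 960 = \left(-21\right) 69 \cdot 960 = \left(-1449\right) 960 = -1391040$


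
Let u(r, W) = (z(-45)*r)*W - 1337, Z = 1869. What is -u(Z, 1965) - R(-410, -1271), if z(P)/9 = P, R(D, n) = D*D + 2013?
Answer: 1487228149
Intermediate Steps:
R(D, n) = 2013 + D² (R(D, n) = D² + 2013 = 2013 + D²)
z(P) = 9*P
u(r, W) = -1337 - 405*W*r (u(r, W) = ((9*(-45))*r)*W - 1337 = (-405*r)*W - 1337 = -405*W*r - 1337 = -1337 - 405*W*r)
-u(Z, 1965) - R(-410, -1271) = -(-1337 - 405*1965*1869) - (2013 + (-410)²) = -(-1337 - 1487396925) - (2013 + 168100) = -1*(-1487398262) - 1*170113 = 1487398262 - 170113 = 1487228149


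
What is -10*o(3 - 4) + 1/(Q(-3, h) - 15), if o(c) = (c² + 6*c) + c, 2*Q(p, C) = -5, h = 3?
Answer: 2098/35 ≈ 59.943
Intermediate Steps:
Q(p, C) = -5/2 (Q(p, C) = (½)*(-5) = -5/2)
o(c) = c² + 7*c
-10*o(3 - 4) + 1/(Q(-3, h) - 15) = -10*(3 - 4)*(7 + (3 - 4)) + 1/(-5/2 - 15) = -(-10)*(7 - 1) + 1/(-35/2) = -(-10)*6 - 2/35 = -10*(-6) - 2/35 = 60 - 2/35 = 2098/35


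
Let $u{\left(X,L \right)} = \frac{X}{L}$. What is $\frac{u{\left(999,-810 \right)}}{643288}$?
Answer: $- \frac{37}{19298640} \approx -1.9172 \cdot 10^{-6}$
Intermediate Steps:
$\frac{u{\left(999,-810 \right)}}{643288} = \frac{999 \frac{1}{-810}}{643288} = 999 \left(- \frac{1}{810}\right) \frac{1}{643288} = \left(- \frac{37}{30}\right) \frac{1}{643288} = - \frac{37}{19298640}$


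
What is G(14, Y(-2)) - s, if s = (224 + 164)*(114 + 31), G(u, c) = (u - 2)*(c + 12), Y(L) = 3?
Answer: -56080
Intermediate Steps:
G(u, c) = (-2 + u)*(12 + c)
s = 56260 (s = 388*145 = 56260)
G(14, Y(-2)) - s = (-24 - 2*3 + 12*14 + 3*14) - 1*56260 = (-24 - 6 + 168 + 42) - 56260 = 180 - 56260 = -56080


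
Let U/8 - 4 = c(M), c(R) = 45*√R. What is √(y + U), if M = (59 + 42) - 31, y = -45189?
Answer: √(-45157 + 360*√70) ≈ 205.29*I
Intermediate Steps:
M = 70 (M = 101 - 31 = 70)
U = 32 + 360*√70 (U = 32 + 8*(45*√70) = 32 + 360*√70 ≈ 3044.0)
√(y + U) = √(-45189 + (32 + 360*√70)) = √(-45157 + 360*√70)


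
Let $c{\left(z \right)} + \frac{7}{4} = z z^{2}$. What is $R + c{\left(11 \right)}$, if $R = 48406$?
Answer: $\frac{198941}{4} \approx 49735.0$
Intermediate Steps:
$c{\left(z \right)} = - \frac{7}{4} + z^{3}$ ($c{\left(z \right)} = - \frac{7}{4} + z z^{2} = - \frac{7}{4} + z^{3}$)
$R + c{\left(11 \right)} = 48406 - \left(\frac{7}{4} - 11^{3}\right) = 48406 + \left(- \frac{7}{4} + 1331\right) = 48406 + \frac{5317}{4} = \frac{198941}{4}$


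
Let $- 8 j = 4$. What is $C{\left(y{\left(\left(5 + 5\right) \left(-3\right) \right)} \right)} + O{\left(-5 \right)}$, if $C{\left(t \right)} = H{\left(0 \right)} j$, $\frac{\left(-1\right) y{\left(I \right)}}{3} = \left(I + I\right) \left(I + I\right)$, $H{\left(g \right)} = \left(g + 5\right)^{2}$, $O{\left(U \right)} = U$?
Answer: $- \frac{35}{2} \approx -17.5$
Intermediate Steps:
$j = - \frac{1}{2}$ ($j = \left(- \frac{1}{8}\right) 4 = - \frac{1}{2} \approx -0.5$)
$H{\left(g \right)} = \left(5 + g\right)^{2}$
$y{\left(I \right)} = - 12 I^{2}$ ($y{\left(I \right)} = - 3 \left(I + I\right) \left(I + I\right) = - 3 \cdot 2 I 2 I = - 3 \cdot 4 I^{2} = - 12 I^{2}$)
$C{\left(t \right)} = - \frac{25}{2}$ ($C{\left(t \right)} = \left(5 + 0\right)^{2} \left(- \frac{1}{2}\right) = 5^{2} \left(- \frac{1}{2}\right) = 25 \left(- \frac{1}{2}\right) = - \frac{25}{2}$)
$C{\left(y{\left(\left(5 + 5\right) \left(-3\right) \right)} \right)} + O{\left(-5 \right)} = - \frac{25}{2} - 5 = - \frac{35}{2}$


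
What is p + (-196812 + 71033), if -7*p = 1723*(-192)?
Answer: -549637/7 ≈ -78520.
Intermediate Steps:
p = 330816/7 (p = -1723*(-192)/7 = -⅐*(-330816) = 330816/7 ≈ 47259.)
p + (-196812 + 71033) = 330816/7 + (-196812 + 71033) = 330816/7 - 125779 = -549637/7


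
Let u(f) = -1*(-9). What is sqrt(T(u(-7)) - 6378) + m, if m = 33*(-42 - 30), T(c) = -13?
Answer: -2376 + I*sqrt(6391) ≈ -2376.0 + 79.944*I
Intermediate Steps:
u(f) = 9
m = -2376 (m = 33*(-72) = -2376)
sqrt(T(u(-7)) - 6378) + m = sqrt(-13 - 6378) - 2376 = sqrt(-6391) - 2376 = I*sqrt(6391) - 2376 = -2376 + I*sqrt(6391)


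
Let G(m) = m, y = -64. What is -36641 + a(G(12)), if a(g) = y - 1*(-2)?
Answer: -36703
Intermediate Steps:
a(g) = -62 (a(g) = -64 - 1*(-2) = -64 + 2 = -62)
-36641 + a(G(12)) = -36641 - 62 = -36703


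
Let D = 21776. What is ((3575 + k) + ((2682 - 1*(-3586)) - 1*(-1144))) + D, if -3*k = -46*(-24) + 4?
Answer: 97181/3 ≈ 32394.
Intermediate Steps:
k = -1108/3 (k = -(-46*(-24) + 4)/3 = -(1104 + 4)/3 = -1/3*1108 = -1108/3 ≈ -369.33)
((3575 + k) + ((2682 - 1*(-3586)) - 1*(-1144))) + D = ((3575 - 1108/3) + ((2682 - 1*(-3586)) - 1*(-1144))) + 21776 = (9617/3 + ((2682 + 3586) + 1144)) + 21776 = (9617/3 + (6268 + 1144)) + 21776 = (9617/3 + 7412) + 21776 = 31853/3 + 21776 = 97181/3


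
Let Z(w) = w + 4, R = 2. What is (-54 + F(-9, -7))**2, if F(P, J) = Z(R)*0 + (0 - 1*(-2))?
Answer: 2704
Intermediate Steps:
Z(w) = 4 + w
F(P, J) = 2 (F(P, J) = (4 + 2)*0 + (0 - 1*(-2)) = 6*0 + (0 + 2) = 0 + 2 = 2)
(-54 + F(-9, -7))**2 = (-54 + 2)**2 = (-52)**2 = 2704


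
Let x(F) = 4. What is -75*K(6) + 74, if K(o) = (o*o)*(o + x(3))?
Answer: -26926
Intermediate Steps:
K(o) = o²*(4 + o) (K(o) = (o*o)*(o + 4) = o²*(4 + o))
-75*K(6) + 74 = -75*6²*(4 + 6) + 74 = -2700*10 + 74 = -75*360 + 74 = -27000 + 74 = -26926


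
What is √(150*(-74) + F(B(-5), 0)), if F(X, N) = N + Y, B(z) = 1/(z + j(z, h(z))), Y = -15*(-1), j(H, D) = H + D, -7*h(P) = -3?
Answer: I*√11085 ≈ 105.29*I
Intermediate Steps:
h(P) = 3/7 (h(P) = -⅐*(-3) = 3/7)
j(H, D) = D + H
Y = 15
B(z) = 1/(3/7 + 2*z) (B(z) = 1/(z + (3/7 + z)) = 1/(3/7 + 2*z))
F(X, N) = 15 + N (F(X, N) = N + 15 = 15 + N)
√(150*(-74) + F(B(-5), 0)) = √(150*(-74) + (15 + 0)) = √(-11100 + 15) = √(-11085) = I*√11085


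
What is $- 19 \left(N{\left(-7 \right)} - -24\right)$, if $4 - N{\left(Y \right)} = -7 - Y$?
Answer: $-532$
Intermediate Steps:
$N{\left(Y \right)} = 11 + Y$ ($N{\left(Y \right)} = 4 - \left(-7 - Y\right) = 4 + \left(7 + Y\right) = 11 + Y$)
$- 19 \left(N{\left(-7 \right)} - -24\right) = - 19 \left(\left(11 - 7\right) - -24\right) = - 19 \left(4 + 24\right) = \left(-19\right) 28 = -532$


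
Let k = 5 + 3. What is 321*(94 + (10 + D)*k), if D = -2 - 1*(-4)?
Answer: 60990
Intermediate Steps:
k = 8
D = 2 (D = -2 + 4 = 2)
321*(94 + (10 + D)*k) = 321*(94 + (10 + 2)*8) = 321*(94 + 12*8) = 321*(94 + 96) = 321*190 = 60990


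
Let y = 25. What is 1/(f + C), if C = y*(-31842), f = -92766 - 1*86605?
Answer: -1/975421 ≈ -1.0252e-6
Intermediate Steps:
f = -179371 (f = -92766 - 86605 = -179371)
C = -796050 (C = 25*(-31842) = -796050)
1/(f + C) = 1/(-179371 - 796050) = 1/(-975421) = -1/975421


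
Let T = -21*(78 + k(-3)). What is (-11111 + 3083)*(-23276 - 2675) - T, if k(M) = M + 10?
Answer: 208336413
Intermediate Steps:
k(M) = 10 + M
T = -1785 (T = -21*(78 + (10 - 3)) = -21*(78 + 7) = -21*85 = -1785)
(-11111 + 3083)*(-23276 - 2675) - T = (-11111 + 3083)*(-23276 - 2675) - 1*(-1785) = -8028*(-25951) + 1785 = 208334628 + 1785 = 208336413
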